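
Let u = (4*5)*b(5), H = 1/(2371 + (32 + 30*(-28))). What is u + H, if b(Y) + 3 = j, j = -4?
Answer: -218819/1563 ≈ -140.00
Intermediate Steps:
b(Y) = -7 (b(Y) = -3 - 4 = -7)
H = 1/1563 (H = 1/(2371 + (32 - 840)) = 1/(2371 - 808) = 1/1563 ≈ 0.00063980)
u = -140 (u = (4*5)*(-7) = 20*(-7) = -140)
u + H = -140 + 1/1563 = -218819/1563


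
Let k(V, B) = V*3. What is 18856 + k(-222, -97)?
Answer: 18190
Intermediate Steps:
k(V, B) = 3*V
18856 + k(-222, -97) = 18856 + 3*(-222) = 18856 - 666 = 18190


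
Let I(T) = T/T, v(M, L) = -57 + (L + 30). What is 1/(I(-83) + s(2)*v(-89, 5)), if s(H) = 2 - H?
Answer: 1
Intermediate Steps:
v(M, L) = -27 + L (v(M, L) = -57 + (30 + L) = -27 + L)
I(T) = 1
1/(I(-83) + s(2)*v(-89, 5)) = 1/(1 + (2 - 1*2)*(-27 + 5)) = 1/(1 + (2 - 2)*(-22)) = 1/(1 + 0*(-22)) = 1/(1 + 0) = 1/1 = 1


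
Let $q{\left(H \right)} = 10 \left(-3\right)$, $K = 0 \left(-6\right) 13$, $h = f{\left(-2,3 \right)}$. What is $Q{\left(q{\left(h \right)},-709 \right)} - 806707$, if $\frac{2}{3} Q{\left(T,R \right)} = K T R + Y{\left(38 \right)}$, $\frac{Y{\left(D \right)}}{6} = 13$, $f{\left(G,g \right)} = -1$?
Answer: $-806590$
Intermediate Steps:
$Y{\left(D \right)} = 78$ ($Y{\left(D \right)} = 6 \cdot 13 = 78$)
$h = -1$
$K = 0$ ($K = 0 \cdot 13 = 0$)
$q{\left(H \right)} = -30$
$Q{\left(T,R \right)} = 117$ ($Q{\left(T,R \right)} = \frac{3 \left(0 T R + 78\right)}{2} = \frac{3 \left(0 R + 78\right)}{2} = \frac{3 \left(0 + 78\right)}{2} = \frac{3}{2} \cdot 78 = 117$)
$Q{\left(q{\left(h \right)},-709 \right)} - 806707 = 117 - 806707 = -806590$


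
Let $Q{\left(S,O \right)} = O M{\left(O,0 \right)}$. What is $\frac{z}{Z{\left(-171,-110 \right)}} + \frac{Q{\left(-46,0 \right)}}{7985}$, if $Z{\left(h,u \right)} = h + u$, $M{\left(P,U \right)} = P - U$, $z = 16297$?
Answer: $- \frac{16297}{281} \approx -57.996$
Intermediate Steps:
$Q{\left(S,O \right)} = O^{2}$ ($Q{\left(S,O \right)} = O \left(O - 0\right) = O \left(O + 0\right) = O O = O^{2}$)
$\frac{z}{Z{\left(-171,-110 \right)}} + \frac{Q{\left(-46,0 \right)}}{7985} = \frac{16297}{-171 - 110} + \frac{0^{2}}{7985} = \frac{16297}{-281} + 0 \cdot \frac{1}{7985} = 16297 \left(- \frac{1}{281}\right) + 0 = - \frac{16297}{281} + 0 = - \frac{16297}{281}$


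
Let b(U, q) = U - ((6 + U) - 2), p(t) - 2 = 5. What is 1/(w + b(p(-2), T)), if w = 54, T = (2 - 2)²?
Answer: 1/50 ≈ 0.020000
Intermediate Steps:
T = 0 (T = 0² = 0)
p(t) = 7 (p(t) = 2 + 5 = 7)
b(U, q) = -4 (b(U, q) = U - (4 + U) = U + (-4 - U) = -4)
1/(w + b(p(-2), T)) = 1/(54 - 4) = 1/50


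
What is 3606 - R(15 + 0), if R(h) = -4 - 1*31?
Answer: 3641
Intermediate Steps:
R(h) = -35 (R(h) = -4 - 31 = -35)
3606 - R(15 + 0) = 3606 - 1*(-35) = 3606 + 35 = 3641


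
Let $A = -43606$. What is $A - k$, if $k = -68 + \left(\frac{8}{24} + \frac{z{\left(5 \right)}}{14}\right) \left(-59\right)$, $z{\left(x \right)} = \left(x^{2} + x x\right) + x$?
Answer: $- \frac{1818035}{42} \approx -43287.0$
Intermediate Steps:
$z{\left(x \right)} = x + 2 x^{2}$ ($z{\left(x \right)} = \left(x^{2} + x^{2}\right) + x = 2 x^{2} + x = x + 2 x^{2}$)
$k = - \frac{13417}{42}$ ($k = -68 + \left(\frac{8}{24} + \frac{5 \left(1 + 2 \cdot 5\right)}{14}\right) \left(-59\right) = -68 + \left(8 \cdot \frac{1}{24} + 5 \left(1 + 10\right) \frac{1}{14}\right) \left(-59\right) = -68 + \left(\frac{1}{3} + 5 \cdot 11 \cdot \frac{1}{14}\right) \left(-59\right) = -68 + \left(\frac{1}{3} + 55 \cdot \frac{1}{14}\right) \left(-59\right) = -68 + \left(\frac{1}{3} + \frac{55}{14}\right) \left(-59\right) = -68 + \frac{179}{42} \left(-59\right) = -68 - \frac{10561}{42} = - \frac{13417}{42} \approx -319.45$)
$A - k = -43606 - - \frac{13417}{42} = -43606 + \frac{13417}{42} = - \frac{1818035}{42}$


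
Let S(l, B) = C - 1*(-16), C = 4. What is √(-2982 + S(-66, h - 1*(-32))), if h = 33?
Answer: I*√2962 ≈ 54.424*I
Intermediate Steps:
S(l, B) = 20 (S(l, B) = 4 - 1*(-16) = 4 + 16 = 20)
√(-2982 + S(-66, h - 1*(-32))) = √(-2982 + 20) = √(-2962) = I*√2962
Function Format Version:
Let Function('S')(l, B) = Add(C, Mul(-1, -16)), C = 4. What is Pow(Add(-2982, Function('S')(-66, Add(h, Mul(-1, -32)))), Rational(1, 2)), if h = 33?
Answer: Mul(I, Pow(2962, Rational(1, 2))) ≈ Mul(54.424, I)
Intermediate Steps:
Function('S')(l, B) = 20 (Function('S')(l, B) = Add(4, Mul(-1, -16)) = Add(4, 16) = 20)
Pow(Add(-2982, Function('S')(-66, Add(h, Mul(-1, -32)))), Rational(1, 2)) = Pow(Add(-2982, 20), Rational(1, 2)) = Pow(-2962, Rational(1, 2)) = Mul(I, Pow(2962, Rational(1, 2)))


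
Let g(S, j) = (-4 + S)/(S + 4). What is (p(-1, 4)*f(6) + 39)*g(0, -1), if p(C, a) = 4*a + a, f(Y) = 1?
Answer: -59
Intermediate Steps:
p(C, a) = 5*a
g(S, j) = (-4 + S)/(4 + S)
(p(-1, 4)*f(6) + 39)*g(0, -1) = ((5*4)*1 + 39)*((-4 + 0)/(4 + 0)) = (20*1 + 39)*(-4/4) = (20 + 39)*((¼)*(-4)) = 59*(-1) = -59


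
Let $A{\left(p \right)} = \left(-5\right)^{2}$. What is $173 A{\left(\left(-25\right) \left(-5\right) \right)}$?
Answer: $4325$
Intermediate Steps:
$A{\left(p \right)} = 25$
$173 A{\left(\left(-25\right) \left(-5\right) \right)} = 173 \cdot 25 = 4325$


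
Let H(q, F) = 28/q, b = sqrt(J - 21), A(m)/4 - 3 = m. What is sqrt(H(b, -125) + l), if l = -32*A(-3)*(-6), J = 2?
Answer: -2*(-19)**(3/4)*sqrt(7)/19 ≈ 1.7922 - 1.7922*I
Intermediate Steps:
A(m) = 12 + 4*m
b = I*sqrt(19) (b = sqrt(2 - 21) = sqrt(-19) = I*sqrt(19) ≈ 4.3589*I)
l = 0 (l = -32*(12 + 4*(-3))*(-6) = -32*(12 - 12)*(-6) = -32*0*(-6) = 0*(-6) = 0)
sqrt(H(b, -125) + l) = sqrt(28/((I*sqrt(19))) + 0) = sqrt(28*(-I*sqrt(19)/19) + 0) = sqrt(-28*I*sqrt(19)/19 + 0) = sqrt(-28*I*sqrt(19)/19) = 2*sqrt(7)*19**(3/4)*sqrt(-I)/19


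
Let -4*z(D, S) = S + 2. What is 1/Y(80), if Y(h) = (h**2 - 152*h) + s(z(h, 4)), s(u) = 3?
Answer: -1/5757 ≈ -0.00017370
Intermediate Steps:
z(D, S) = -1/2 - S/4 (z(D, S) = -(S + 2)/4 = -(2 + S)/4 = -1/2 - S/4)
Y(h) = 3 + h**2 - 152*h (Y(h) = (h**2 - 152*h) + 3 = 3 + h**2 - 152*h)
1/Y(80) = 1/(3 + 80**2 - 152*80) = 1/(3 + 6400 - 12160) = 1/(-5757) = -1/5757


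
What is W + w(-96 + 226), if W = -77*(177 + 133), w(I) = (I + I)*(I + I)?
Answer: 43730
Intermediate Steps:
w(I) = 4*I² (w(I) = (2*I)*(2*I) = 4*I²)
W = -23870 (W = -77*310 = -23870)
W + w(-96 + 226) = -23870 + 4*(-96 + 226)² = -23870 + 4*130² = -23870 + 4*16900 = -23870 + 67600 = 43730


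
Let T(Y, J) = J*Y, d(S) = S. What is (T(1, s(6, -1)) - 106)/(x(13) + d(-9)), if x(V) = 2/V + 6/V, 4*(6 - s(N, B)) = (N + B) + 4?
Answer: 5317/436 ≈ 12.195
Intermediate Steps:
s(N, B) = 5 - B/4 - N/4 (s(N, B) = 6 - ((N + B) + 4)/4 = 6 - ((B + N) + 4)/4 = 6 - (4 + B + N)/4 = 6 + (-1 - B/4 - N/4) = 5 - B/4 - N/4)
x(V) = 8/V
(T(1, s(6, -1)) - 106)/(x(13) + d(-9)) = ((5 - ¼*(-1) - ¼*6)*1 - 106)/(8/13 - 9) = ((5 + ¼ - 3/2)*1 - 106)/(8*(1/13) - 9) = ((15/4)*1 - 106)/(8/13 - 9) = (15/4 - 106)/(-109/13) = -409/4*(-13/109) = 5317/436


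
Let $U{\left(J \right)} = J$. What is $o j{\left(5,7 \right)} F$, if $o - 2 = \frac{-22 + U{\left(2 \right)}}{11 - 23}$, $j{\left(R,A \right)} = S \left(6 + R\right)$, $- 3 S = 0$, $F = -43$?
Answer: $0$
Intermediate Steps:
$S = 0$ ($S = \left(- \frac{1}{3}\right) 0 = 0$)
$j{\left(R,A \right)} = 0$ ($j{\left(R,A \right)} = 0 \left(6 + R\right) = 0$)
$o = \frac{11}{3}$ ($o = 2 + \frac{-22 + 2}{11 - 23} = 2 - \frac{20}{-12} = 2 - - \frac{5}{3} = 2 + \frac{5}{3} = \frac{11}{3} \approx 3.6667$)
$o j{\left(5,7 \right)} F = \frac{11}{3} \cdot 0 \left(-43\right) = 0 \left(-43\right) = 0$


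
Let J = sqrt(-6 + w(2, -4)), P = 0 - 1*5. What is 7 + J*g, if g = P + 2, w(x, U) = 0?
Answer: 7 - 3*I*sqrt(6) ≈ 7.0 - 7.3485*I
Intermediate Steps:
P = -5 (P = 0 - 5 = -5)
g = -3 (g = -5 + 2 = -3)
J = I*sqrt(6) (J = sqrt(-6 + 0) = sqrt(-6) = I*sqrt(6) ≈ 2.4495*I)
7 + J*g = 7 + (I*sqrt(6))*(-3) = 7 - 3*I*sqrt(6)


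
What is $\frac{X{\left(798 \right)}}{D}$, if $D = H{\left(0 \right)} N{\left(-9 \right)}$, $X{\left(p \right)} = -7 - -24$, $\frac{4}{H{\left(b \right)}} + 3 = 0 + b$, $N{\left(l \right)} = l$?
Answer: $\frac{17}{12} \approx 1.4167$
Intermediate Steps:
$H{\left(b \right)} = \frac{4}{-3 + b}$ ($H{\left(b \right)} = \frac{4}{-3 + \left(0 + b\right)} = \frac{4}{-3 + b}$)
$X{\left(p \right)} = 17$ ($X{\left(p \right)} = -7 + 24 = 17$)
$D = 12$ ($D = \frac{4}{-3 + 0} \left(-9\right) = \frac{4}{-3} \left(-9\right) = 4 \left(- \frac{1}{3}\right) \left(-9\right) = \left(- \frac{4}{3}\right) \left(-9\right) = 12$)
$\frac{X{\left(798 \right)}}{D} = \frac{17}{12}$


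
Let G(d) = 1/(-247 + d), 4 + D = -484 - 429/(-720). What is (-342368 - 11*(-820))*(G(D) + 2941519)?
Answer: -172828708842940764/176257 ≈ -9.8055e+11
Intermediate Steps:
D = -116977/240 (D = -4 + (-484 - 429/(-720)) = -4 + (-484 - 429*(-1/720)) = -4 + (-484 + 143/240) = -4 - 116017/240 = -116977/240 ≈ -487.40)
(-342368 - 11*(-820))*(G(D) + 2941519) = (-342368 - 11*(-820))*(1/(-247 - 116977/240) + 2941519) = (-342368 + 9020)*(1/(-176257/240) + 2941519) = -333348*(-240/176257 + 2941519) = -333348*518463314143/176257 = -172828708842940764/176257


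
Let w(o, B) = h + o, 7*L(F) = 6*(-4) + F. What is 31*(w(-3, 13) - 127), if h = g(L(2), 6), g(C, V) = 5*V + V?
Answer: -2914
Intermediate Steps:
L(F) = -24/7 + F/7 (L(F) = (6*(-4) + F)/7 = (-24 + F)/7 = -24/7 + F/7)
g(C, V) = 6*V
h = 36 (h = 6*6 = 36)
w(o, B) = 36 + o
31*(w(-3, 13) - 127) = 31*((36 - 3) - 127) = 31*(33 - 127) = 31*(-94) = -2914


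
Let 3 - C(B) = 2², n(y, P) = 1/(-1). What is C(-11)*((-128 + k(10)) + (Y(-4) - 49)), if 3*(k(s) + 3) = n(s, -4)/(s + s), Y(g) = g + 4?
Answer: 10801/60 ≈ 180.02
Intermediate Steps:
Y(g) = 4 + g
n(y, P) = -1
k(s) = -3 - 1/(6*s) (k(s) = -3 + (-1/(s + s))/3 = -3 + (-1/(2*s))/3 = -3 - 1/(6*s))
C(B) = -1 (C(B) = 3 - 1*2² = 3 - 1*4 = 3 - 4 = -1)
C(-11)*((-128 + k(10)) + (Y(-4) - 49)) = -((-128 + (-3 - ⅙/10)) + ((4 - 4) - 49)) = -((-128 + (-3 - ⅙*⅒)) + (0 - 49)) = -((-128 + (-3 - 1/60)) - 49) = -((-128 - 181/60) - 49) = -(-7861/60 - 49) = -1*(-10801/60) = 10801/60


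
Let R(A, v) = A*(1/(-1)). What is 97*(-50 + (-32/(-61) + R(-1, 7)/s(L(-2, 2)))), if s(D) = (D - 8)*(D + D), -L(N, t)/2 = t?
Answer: -28097699/5856 ≈ -4798.1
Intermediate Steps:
L(N, t) = -2*t
R(A, v) = -A (R(A, v) = A*(1*(-1)) = A*(-1) = -A)
s(D) = 2*D*(-8 + D) (s(D) = (-8 + D)*(2*D) = 2*D*(-8 + D))
97*(-50 + (-32/(-61) + R(-1, 7)/s(L(-2, 2)))) = 97*(-50 + (-32/(-61) + (-1*(-1))/((2*(-2*2)*(-8 - 2*2))))) = 97*(-50 + (-32*(-1/61) + 1/(2*(-4)*(-8 - 4)))) = 97*(-50 + (32/61 + 1/(2*(-4)*(-12)))) = 97*(-50 + (32/61 + 1/96)) = 97*(-50 + 3133/5856) = 97*(-289667/5856) = -28097699/5856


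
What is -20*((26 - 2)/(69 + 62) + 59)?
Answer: -155060/131 ≈ -1183.7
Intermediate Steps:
-20*((26 - 2)/(69 + 62) + 59) = -20*(24/131 + 59) = -20*7753/131 = -155060/131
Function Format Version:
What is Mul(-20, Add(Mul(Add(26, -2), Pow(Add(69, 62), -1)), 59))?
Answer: Rational(-155060, 131) ≈ -1183.7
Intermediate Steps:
Mul(-20, Add(Mul(Add(26, -2), Pow(Add(69, 62), -1)), 59)) = Mul(-20, Add(Mul(24, Pow(131, -1)), 59)) = Mul(-20, Add(Mul(24, Rational(1, 131)), 59)) = Mul(-20, Add(Rational(24, 131), 59)) = Mul(-20, Rational(7753, 131)) = Rational(-155060, 131)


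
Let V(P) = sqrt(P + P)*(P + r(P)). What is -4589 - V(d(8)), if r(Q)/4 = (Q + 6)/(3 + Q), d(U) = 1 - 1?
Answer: -4589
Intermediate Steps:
d(U) = 0
r(Q) = 4*(6 + Q)/(3 + Q) (r(Q) = 4*((Q + 6)/(3 + Q)) = 4*((6 + Q)/(3 + Q)) = 4*(6 + Q)/(3 + Q))
V(P) = sqrt(2)*sqrt(P)*(P + 4*(6 + P)/(3 + P)) (V(P) = sqrt(P + P)*(P + 4*(6 + P)/(3 + P)) = sqrt(2*P)*(P + 4*(6 + P)/(3 + P)) = (sqrt(2)*sqrt(P))*(P + 4*(6 + P)/(3 + P)) = sqrt(2)*sqrt(P)*(P + 4*(6 + P)/(3 + P)))
-4589 - V(d(8)) = -4589 - sqrt(2)*sqrt(0)*(24 + 0**2 + 7*0)/(3 + 0) = -4589 - sqrt(2)*0*(24 + 0 + 0)/3 = -4589 - sqrt(2)*0*24/3 = -4589 - 1*0 = -4589 + 0 = -4589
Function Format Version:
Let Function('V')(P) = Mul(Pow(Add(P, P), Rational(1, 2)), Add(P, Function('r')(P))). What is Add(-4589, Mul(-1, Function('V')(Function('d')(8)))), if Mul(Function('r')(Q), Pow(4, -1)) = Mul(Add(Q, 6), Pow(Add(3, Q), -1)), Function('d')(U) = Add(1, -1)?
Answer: -4589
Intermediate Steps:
Function('d')(U) = 0
Function('r')(Q) = Mul(4, Pow(Add(3, Q), -1), Add(6, Q)) (Function('r')(Q) = Mul(4, Mul(Add(Q, 6), Pow(Add(3, Q), -1))) = Mul(4, Mul(Add(6, Q), Pow(Add(3, Q), -1))) = Mul(4, Mul(Pow(Add(3, Q), -1), Add(6, Q))) = Mul(4, Pow(Add(3, Q), -1), Add(6, Q)))
Function('V')(P) = Mul(Pow(2, Rational(1, 2)), Pow(P, Rational(1, 2)), Add(P, Mul(4, Pow(Add(3, P), -1), Add(6, P)))) (Function('V')(P) = Mul(Pow(Add(P, P), Rational(1, 2)), Add(P, Mul(4, Pow(Add(3, P), -1), Add(6, P)))) = Mul(Pow(Mul(2, P), Rational(1, 2)), Add(P, Mul(4, Pow(Add(3, P), -1), Add(6, P)))) = Mul(Mul(Pow(2, Rational(1, 2)), Pow(P, Rational(1, 2))), Add(P, Mul(4, Pow(Add(3, P), -1), Add(6, P)))) = Mul(Pow(2, Rational(1, 2)), Pow(P, Rational(1, 2)), Add(P, Mul(4, Pow(Add(3, P), -1), Add(6, P)))))
Add(-4589, Mul(-1, Function('V')(Function('d')(8)))) = Add(-4589, Mul(-1, Mul(Pow(2, Rational(1, 2)), Pow(0, Rational(1, 2)), Pow(Add(3, 0), -1), Add(24, Pow(0, 2), Mul(7, 0))))) = Add(-4589, Mul(-1, Mul(Pow(2, Rational(1, 2)), 0, Pow(3, -1), Add(24, 0, 0)))) = Add(-4589, Mul(-1, Mul(Pow(2, Rational(1, 2)), 0, Rational(1, 3), 24))) = Add(-4589, Mul(-1, 0)) = Add(-4589, 0) = -4589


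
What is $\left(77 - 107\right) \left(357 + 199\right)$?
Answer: $-16680$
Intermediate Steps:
$\left(77 - 107\right) \left(357 + 199\right) = \left(77 - 107\right) 556 = \left(-30\right) 556 = -16680$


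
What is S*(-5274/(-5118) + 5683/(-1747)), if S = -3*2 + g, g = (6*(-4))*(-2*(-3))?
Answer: 496797900/1490191 ≈ 333.38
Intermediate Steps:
g = -144 (g = -24*6 = -144)
S = -150 (S = -3*2 - 144 = -6 - 144 = -150)
S*(-5274/(-5118) + 5683/(-1747)) = -150*(-5274/(-5118) + 5683/(-1747)) = -150*(-5274*(-1/5118) + 5683*(-1/1747)) = -150*(879/853 - 5683/1747) = -150*(-3311986/1490191) = 496797900/1490191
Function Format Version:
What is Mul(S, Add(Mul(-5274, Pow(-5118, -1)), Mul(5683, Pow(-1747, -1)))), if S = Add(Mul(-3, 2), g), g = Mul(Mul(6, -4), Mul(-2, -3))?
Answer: Rational(496797900, 1490191) ≈ 333.38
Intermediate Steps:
g = -144 (g = Mul(-24, 6) = -144)
S = -150 (S = Add(Mul(-3, 2), -144) = Add(-6, -144) = -150)
Mul(S, Add(Mul(-5274, Pow(-5118, -1)), Mul(5683, Pow(-1747, -1)))) = Mul(-150, Add(Mul(-5274, Pow(-5118, -1)), Mul(5683, Pow(-1747, -1)))) = Mul(-150, Add(Mul(-5274, Rational(-1, 5118)), Mul(5683, Rational(-1, 1747)))) = Mul(-150, Add(Rational(879, 853), Rational(-5683, 1747))) = Mul(-150, Rational(-3311986, 1490191)) = Rational(496797900, 1490191)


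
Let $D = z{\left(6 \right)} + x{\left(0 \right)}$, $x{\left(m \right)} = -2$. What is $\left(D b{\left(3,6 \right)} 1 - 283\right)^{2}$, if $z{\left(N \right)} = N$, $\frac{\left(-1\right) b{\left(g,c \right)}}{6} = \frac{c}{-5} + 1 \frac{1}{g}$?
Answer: $\frac{1718721}{25} \approx 68749.0$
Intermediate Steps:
$b{\left(g,c \right)} = - \frac{6}{g} + \frac{6 c}{5}$ ($b{\left(g,c \right)} = - 6 \left(\frac{c}{-5} + 1 \frac{1}{g}\right) = - 6 \left(c \left(- \frac{1}{5}\right) + \frac{1}{g}\right) = - 6 \left(- \frac{c}{5} + \frac{1}{g}\right) = - 6 \left(\frac{1}{g} - \frac{c}{5}\right) = - \frac{6}{g} + \frac{6 c}{5}$)
$D = 4$ ($D = 6 - 2 = 4$)
$\left(D b{\left(3,6 \right)} 1 - 283\right)^{2} = \left(4 \left(- \frac{6}{3} + \frac{6}{5} \cdot 6\right) 1 - 283\right)^{2} = \left(4 \left(\left(-6\right) \frac{1}{3} + \frac{36}{5}\right) 1 - 283\right)^{2} = \left(4 \left(-2 + \frac{36}{5}\right) 1 - 283\right)^{2} = \left(4 \cdot \frac{26}{5} \cdot 1 - 283\right)^{2} = \left(\frac{104}{5} \cdot 1 - 283\right)^{2} = \left(\frac{104}{5} - 283\right)^{2} = \left(- \frac{1311}{5}\right)^{2} = \frac{1718721}{25}$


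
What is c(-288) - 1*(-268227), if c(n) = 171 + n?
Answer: 268110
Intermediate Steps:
c(-288) - 1*(-268227) = (171 - 288) - 1*(-268227) = -117 + 268227 = 268110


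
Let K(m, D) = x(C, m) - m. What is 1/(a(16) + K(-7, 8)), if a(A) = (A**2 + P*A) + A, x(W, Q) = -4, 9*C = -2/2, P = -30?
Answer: -1/205 ≈ -0.0048781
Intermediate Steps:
C = -1/9 (C = (-2/2)/9 = (-2*1/2)/9 = (1/9)*(-1) = -1/9 ≈ -0.11111)
a(A) = A**2 - 29*A (a(A) = (A**2 - 30*A) + A = A**2 - 29*A)
K(m, D) = -4 - m
1/(a(16) + K(-7, 8)) = 1/(16*(-29 + 16) + (-4 - 1*(-7))) = 1/(16*(-13) + (-4 + 7)) = 1/(-208 + 3) = 1/(-205) = -1/205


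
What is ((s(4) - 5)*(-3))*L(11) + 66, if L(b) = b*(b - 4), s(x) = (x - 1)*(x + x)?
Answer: -4323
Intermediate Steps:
s(x) = 2*x*(-1 + x) (s(x) = (-1 + x)*(2*x) = 2*x*(-1 + x))
L(b) = b*(-4 + b)
((s(4) - 5)*(-3))*L(11) + 66 = ((2*4*(-1 + 4) - 5)*(-3))*(11*(-4 + 11)) + 66 = ((2*4*3 - 5)*(-3))*(11*7) + 66 = ((24 - 5)*(-3))*77 + 66 = (19*(-3))*77 + 66 = -57*77 + 66 = -4389 + 66 = -4323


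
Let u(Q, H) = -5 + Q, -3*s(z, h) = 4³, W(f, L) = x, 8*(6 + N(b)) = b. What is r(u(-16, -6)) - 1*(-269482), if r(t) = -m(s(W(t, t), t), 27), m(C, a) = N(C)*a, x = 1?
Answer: 269716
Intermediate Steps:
N(b) = -6 + b/8
W(f, L) = 1
s(z, h) = -64/3 (s(z, h) = -⅓*4³ = -⅓*64 = -64/3)
m(C, a) = a*(-6 + C/8) (m(C, a) = (-6 + C/8)*a = a*(-6 + C/8))
r(t) = 234 (r(t) = -27*(-48 - 64/3)/8 = -27*(-208)/(8*3) = -1*(-234) = 234)
r(u(-16, -6)) - 1*(-269482) = 234 - 1*(-269482) = 234 + 269482 = 269716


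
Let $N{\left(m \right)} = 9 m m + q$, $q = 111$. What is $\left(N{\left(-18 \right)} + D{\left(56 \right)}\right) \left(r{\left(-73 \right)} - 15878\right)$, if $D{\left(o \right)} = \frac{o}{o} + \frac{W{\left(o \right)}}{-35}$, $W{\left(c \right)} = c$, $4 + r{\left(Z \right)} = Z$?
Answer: $-48286212$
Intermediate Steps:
$r{\left(Z \right)} = -4 + Z$
$D{\left(o \right)} = 1 - \frac{o}{35}$ ($D{\left(o \right)} = \frac{o}{o} + \frac{o}{-35} = 1 + o \left(- \frac{1}{35}\right) = 1 - \frac{o}{35}$)
$N{\left(m \right)} = 111 + 9 m^{2}$ ($N{\left(m \right)} = 9 m m + 111 = 9 m^{2} + 111 = 111 + 9 m^{2}$)
$\left(N{\left(-18 \right)} + D{\left(56 \right)}\right) \left(r{\left(-73 \right)} - 15878\right) = \left(\left(111 + 9 \left(-18\right)^{2}\right) + \left(1 - \frac{8}{5}\right)\right) \left(\left(-4 - 73\right) - 15878\right) = \left(\left(111 + 9 \cdot 324\right) + \left(1 - \frac{8}{5}\right)\right) \left(-77 - 15878\right) = \left(\left(111 + 2916\right) - \frac{3}{5}\right) \left(-15955\right) = \left(3027 - \frac{3}{5}\right) \left(-15955\right) = \frac{15132}{5} \left(-15955\right) = -48286212$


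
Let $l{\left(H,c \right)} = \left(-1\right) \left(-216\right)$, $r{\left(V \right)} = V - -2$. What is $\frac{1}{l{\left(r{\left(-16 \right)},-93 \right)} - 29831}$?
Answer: $- \frac{1}{29615} \approx -3.3767 \cdot 10^{-5}$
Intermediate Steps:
$r{\left(V \right)} = 2 + V$ ($r{\left(V \right)} = V + 2 = 2 + V$)
$l{\left(H,c \right)} = 216$
$\frac{1}{l{\left(r{\left(-16 \right)},-93 \right)} - 29831} = \frac{1}{216 - 29831} = \frac{1}{-29615} = - \frac{1}{29615}$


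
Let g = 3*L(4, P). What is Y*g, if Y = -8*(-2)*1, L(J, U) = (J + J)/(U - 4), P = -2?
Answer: -64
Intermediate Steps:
L(J, U) = 2*J/(-4 + U) (L(J, U) = (2*J)/(-4 + U) = 2*J/(-4 + U))
Y = 16 (Y = 16*1 = 16)
g = -4 (g = 3*(2*4/(-4 - 2)) = 3*(2*4/(-6)) = 3*(2*4*(-⅙)) = 3*(-4/3) = -4)
Y*g = 16*(-4) = -64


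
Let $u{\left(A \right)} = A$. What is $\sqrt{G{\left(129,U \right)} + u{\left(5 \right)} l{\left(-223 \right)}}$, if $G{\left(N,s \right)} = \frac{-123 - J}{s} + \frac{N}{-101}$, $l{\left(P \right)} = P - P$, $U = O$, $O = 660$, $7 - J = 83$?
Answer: $\frac{i \sqrt{1497966855}}{33330} \approx 1.1612 i$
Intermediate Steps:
$J = -76$ ($J = 7 - 83 = -76$)
$U = 660$
$l{\left(P \right)} = 0$
$G{\left(N,s \right)} = - \frac{47}{s} - \frac{N}{101}$ ($G{\left(N,s \right)} = \frac{-123 - -76}{s} + \frac{N}{-101} = \frac{-123 + 76}{s} + N \left(- \frac{1}{101}\right) = - \frac{47}{s} - \frac{N}{101}$)
$\sqrt{G{\left(129,U \right)} + u{\left(5 \right)} l{\left(-223 \right)}} = \sqrt{\left(- \frac{47}{660} - \frac{129}{101}\right) + 5 \cdot 0} = \sqrt{\left(\left(-47\right) \frac{1}{660} - \frac{129}{101}\right) + 0} = \sqrt{\left(- \frac{47}{660} - \frac{129}{101}\right) + 0} = \sqrt{- \frac{89887}{66660} + 0} = \sqrt{- \frac{89887}{66660}} = \frac{i \sqrt{1497966855}}{33330}$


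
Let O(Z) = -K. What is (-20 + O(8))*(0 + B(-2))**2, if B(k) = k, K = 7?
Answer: -108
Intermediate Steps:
O(Z) = -7 (O(Z) = -1*7 = -7)
(-20 + O(8))*(0 + B(-2))**2 = (-20 - 7)*(0 - 2)**2 = -27*(-2)**2 = -27*4 = -108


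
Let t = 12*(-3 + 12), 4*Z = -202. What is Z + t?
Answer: 115/2 ≈ 57.500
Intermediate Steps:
Z = -101/2 (Z = (1/4)*(-202) = -101/2 ≈ -50.500)
t = 108 (t = 12*9 = 108)
Z + t = -101/2 + 108 = 115/2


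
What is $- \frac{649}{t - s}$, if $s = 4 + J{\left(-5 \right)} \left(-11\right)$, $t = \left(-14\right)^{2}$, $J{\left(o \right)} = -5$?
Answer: $- \frac{649}{137} \approx -4.7372$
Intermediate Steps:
$t = 196$
$s = 59$ ($s = 4 - -55 = 4 + 55 = 59$)
$- \frac{649}{t - s} = - \frac{649}{196 - 59} = - \frac{649}{137}$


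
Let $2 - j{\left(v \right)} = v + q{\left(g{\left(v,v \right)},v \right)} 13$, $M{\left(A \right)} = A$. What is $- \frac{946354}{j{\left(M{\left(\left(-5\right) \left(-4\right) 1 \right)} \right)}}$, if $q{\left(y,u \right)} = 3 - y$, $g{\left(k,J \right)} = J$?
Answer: $- \frac{946354}{203} \approx -4661.8$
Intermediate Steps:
$j{\left(v \right)} = -37 + 12 v$ ($j{\left(v \right)} = 2 - \left(v + \left(3 - v\right) 13\right) = 2 - \left(v - \left(-39 + 13 v\right)\right) = 2 - \left(39 - 12 v\right) = 2 + \left(-39 + 12 v\right) = -37 + 12 v$)
$- \frac{946354}{j{\left(M{\left(\left(-5\right) \left(-4\right) 1 \right)} \right)}} = - \frac{946354}{-37 + 12 \left(-5\right) \left(-4\right) 1} = - \frac{946354}{-37 + 12 \cdot 20 \cdot 1} = - \frac{946354}{-37 + 12 \cdot 20} = - \frac{946354}{-37 + 240} = - \frac{946354}{203}$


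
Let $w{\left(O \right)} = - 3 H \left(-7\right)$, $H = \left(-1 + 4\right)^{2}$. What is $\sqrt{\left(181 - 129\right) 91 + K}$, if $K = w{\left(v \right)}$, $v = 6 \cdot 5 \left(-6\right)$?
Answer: $\sqrt{4921} \approx 70.15$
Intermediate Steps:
$v = -180$ ($v = 30 \left(-6\right) = -180$)
$H = 9$ ($H = 3^{2} = 9$)
$w{\left(O \right)} = 189$ ($w{\left(O \right)} = \left(-3\right) 9 \left(-7\right) = \left(-27\right) \left(-7\right) = 189$)
$K = 189$
$\sqrt{\left(181 - 129\right) 91 + K} = \sqrt{\left(181 - 129\right) 91 + 189} = \sqrt{52 \cdot 91 + 189} = \sqrt{4732 + 189} = \sqrt{4921}$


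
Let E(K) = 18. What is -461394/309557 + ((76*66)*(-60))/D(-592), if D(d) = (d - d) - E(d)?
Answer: 5175331646/309557 ≈ 16719.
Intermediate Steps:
D(d) = -18 (D(d) = (d - d) - 1*18 = 0 - 18 = -18)
-461394/309557 + ((76*66)*(-60))/D(-592) = -461394/309557 + ((76*66)*(-60))/(-18) = -461394*1/309557 + (5016*(-60))*(-1/18) = -461394/309557 - 300960*(-1/18) = -461394/309557 + 16720 = 5175331646/309557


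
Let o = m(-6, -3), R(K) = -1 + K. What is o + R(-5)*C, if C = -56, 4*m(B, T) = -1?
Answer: 1343/4 ≈ 335.75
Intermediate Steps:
m(B, T) = -1/4 (m(B, T) = (1/4)*(-1) = -1/4)
o = -1/4 ≈ -0.25000
o + R(-5)*C = -1/4 + (-1 - 5)*(-56) = -1/4 - 6*(-56) = -1/4 + 336 = 1343/4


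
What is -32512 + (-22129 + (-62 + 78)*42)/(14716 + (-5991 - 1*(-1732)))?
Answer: -339999441/10457 ≈ -32514.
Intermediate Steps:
-32512 + (-22129 + (-62 + 78)*42)/(14716 + (-5991 - 1*(-1732))) = -32512 + (-22129 + 16*42)/(14716 + (-5991 + 1732)) = -32512 + (-22129 + 672)/(14716 - 4259) = -32512 - 21457/10457 = -339999441/10457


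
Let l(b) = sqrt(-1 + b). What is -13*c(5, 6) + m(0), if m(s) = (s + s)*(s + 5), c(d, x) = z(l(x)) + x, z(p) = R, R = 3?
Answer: -117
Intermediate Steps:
z(p) = 3
c(d, x) = 3 + x
m(s) = 2*s*(5 + s) (m(s) = (2*s)*(5 + s) = 2*s*(5 + s))
-13*c(5, 6) + m(0) = -13*(3 + 6) + 2*0*(5 + 0) = -13*9 + 2*0*5 = -117 + 0 = -117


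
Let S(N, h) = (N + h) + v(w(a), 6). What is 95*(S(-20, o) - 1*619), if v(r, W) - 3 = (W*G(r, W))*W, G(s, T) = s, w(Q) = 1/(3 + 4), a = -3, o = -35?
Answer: -442795/7 ≈ -63256.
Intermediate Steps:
w(Q) = ⅐ (w(Q) = 1/7 = ⅐)
v(r, W) = 3 + r*W² (v(r, W) = 3 + (W*r)*W = 3 + r*W²)
S(N, h) = 57/7 + N + h (S(N, h) = (N + h) + (3 + (⅐)*6²) = (N + h) + (3 + (⅐)*36) = (N + h) + (3 + 36/7) = (N + h) + 57/7 = 57/7 + N + h)
95*(S(-20, o) - 1*619) = 95*((57/7 - 20 - 35) - 1*619) = 95*(-328/7 - 619) = 95*(-4661/7) = -442795/7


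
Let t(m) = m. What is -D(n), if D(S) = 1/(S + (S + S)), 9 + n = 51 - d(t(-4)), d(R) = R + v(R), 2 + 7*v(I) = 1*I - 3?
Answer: -7/993 ≈ -0.0070493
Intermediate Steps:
v(I) = -5/7 + I/7 (v(I) = -2/7 + (1*I - 3)/7 = -2/7 + (I - 3)/7 = -2/7 + (-3 + I)/7 = -2/7 + (-3/7 + I/7) = -5/7 + I/7)
d(R) = -5/7 + 8*R/7 (d(R) = R + (-5/7 + R/7) = -5/7 + 8*R/7)
n = 331/7 (n = -9 + (51 - (-5/7 + (8/7)*(-4))) = -9 + (51 - (-5/7 - 32/7)) = -9 + (51 - 1*(-37/7)) = -9 + (51 + 37/7) = -9 + 394/7 = 331/7 ≈ 47.286)
D(S) = 1/(3*S) (D(S) = 1/(S + 2*S) = 1/(3*S))
-D(n) = -1/(3*331/7) = -7/(3*331) = -1*7/993 = -7/993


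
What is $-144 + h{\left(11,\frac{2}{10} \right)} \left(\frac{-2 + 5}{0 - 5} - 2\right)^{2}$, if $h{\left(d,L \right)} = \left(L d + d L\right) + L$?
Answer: $- \frac{14113}{125} \approx -112.9$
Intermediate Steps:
$h{\left(d,L \right)} = L + 2 L d$ ($h{\left(d,L \right)} = \left(L d + L d\right) + L = 2 L d + L = L + 2 L d$)
$-144 + h{\left(11,\frac{2}{10} \right)} \left(\frac{-2 + 5}{0 - 5} - 2\right)^{2} = -144 + \frac{2}{10} \left(1 + 2 \cdot 11\right) \left(\frac{-2 + 5}{0 - 5} - 2\right)^{2} = -144 + 2 \cdot \frac{1}{10} \left(1 + 22\right) \left(\frac{3}{-5} - 2\right)^{2} = -144 + \frac{1}{5} \cdot 23 \left(3 \left(- \frac{1}{5}\right) - 2\right)^{2} = -144 + \frac{23 \left(- \frac{3}{5} - 2\right)^{2}}{5} = -144 + \frac{23 \left(- \frac{13}{5}\right)^{2}}{5} = -144 + \frac{23}{5} \cdot \frac{169}{25} = -144 + \frac{3887}{125} = - \frac{14113}{125}$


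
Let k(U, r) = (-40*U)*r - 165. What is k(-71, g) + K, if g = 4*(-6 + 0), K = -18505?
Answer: -86830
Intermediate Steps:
g = -24 (g = 4*(-6) = -24)
k(U, r) = -165 - 40*U*r (k(U, r) = -40*U*r - 165 = -165 - 40*U*r)
k(-71, g) + K = (-165 - 40*(-71)*(-24)) - 18505 = (-165 - 68160) - 18505 = -68325 - 18505 = -86830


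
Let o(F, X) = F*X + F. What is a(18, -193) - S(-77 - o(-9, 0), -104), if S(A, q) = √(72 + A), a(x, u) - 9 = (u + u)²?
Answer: 149003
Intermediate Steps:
o(F, X) = F + F*X
a(x, u) = 9 + 4*u² (a(x, u) = 9 + (u + u)² = 9 + (2*u)² = 9 + 4*u²)
a(18, -193) - S(-77 - o(-9, 0), -104) = (9 + 4*(-193)²) - √(72 + (-77 - (-9)*(1 + 0))) = (9 + 4*37249) - √(72 + (-77 - (-9))) = (9 + 148996) - √(72 + (-77 - 1*(-9))) = 149005 - √(72 + (-77 + 9)) = 149005 - √(72 - 68) = 149005 - √4 = 149005 - 1*2 = 149005 - 2 = 149003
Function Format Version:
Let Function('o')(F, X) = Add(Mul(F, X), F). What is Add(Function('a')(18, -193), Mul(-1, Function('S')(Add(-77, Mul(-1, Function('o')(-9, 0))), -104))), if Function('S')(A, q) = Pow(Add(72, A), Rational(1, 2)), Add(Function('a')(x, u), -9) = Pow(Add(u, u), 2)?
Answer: 149003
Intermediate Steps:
Function('o')(F, X) = Add(F, Mul(F, X))
Function('a')(x, u) = Add(9, Mul(4, Pow(u, 2))) (Function('a')(x, u) = Add(9, Pow(Add(u, u), 2)) = Add(9, Pow(Mul(2, u), 2)) = Add(9, Mul(4, Pow(u, 2))))
Add(Function('a')(18, -193), Mul(-1, Function('S')(Add(-77, Mul(-1, Function('o')(-9, 0))), -104))) = Add(Add(9, Mul(4, Pow(-193, 2))), Mul(-1, Pow(Add(72, Add(-77, Mul(-1, Mul(-9, Add(1, 0))))), Rational(1, 2)))) = Add(Add(9, Mul(4, 37249)), Mul(-1, Pow(Add(72, Add(-77, Mul(-1, Mul(-9, 1)))), Rational(1, 2)))) = Add(Add(9, 148996), Mul(-1, Pow(Add(72, Add(-77, Mul(-1, -9))), Rational(1, 2)))) = Add(149005, Mul(-1, Pow(Add(72, Add(-77, 9)), Rational(1, 2)))) = Add(149005, Mul(-1, Pow(Add(72, -68), Rational(1, 2)))) = Add(149005, Mul(-1, Pow(4, Rational(1, 2)))) = Add(149005, Mul(-1, 2)) = Add(149005, -2) = 149003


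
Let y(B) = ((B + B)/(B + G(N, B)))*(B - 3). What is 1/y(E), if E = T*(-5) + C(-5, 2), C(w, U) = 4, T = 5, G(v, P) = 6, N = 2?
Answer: -5/336 ≈ -0.014881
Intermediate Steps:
E = -21 (E = 5*(-5) + 4 = -25 + 4 = -21)
y(B) = 2*B*(-3 + B)/(6 + B) (y(B) = ((B + B)/(B + 6))*(B - 3) = ((2*B)/(6 + B))*(-3 + B) = (2*B/(6 + B))*(-3 + B) = 2*B*(-3 + B)/(6 + B))
1/y(E) = 1/(2*(-21)*(-3 - 21)/(6 - 21)) = 1/(2*(-21)*(-24)/(-15)) = 1/(2*(-21)*(-1/15)*(-24)) = 1/(-336/5) = -5/336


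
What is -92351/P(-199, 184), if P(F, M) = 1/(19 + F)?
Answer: 16623180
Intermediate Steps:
-92351/P(-199, 184) = -92351/(1/(19 - 199)) = -92351/(1/(-180)) = -92351/(-1/180) = -92351*(-180) = 16623180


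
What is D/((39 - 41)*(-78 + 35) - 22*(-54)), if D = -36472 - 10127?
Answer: -951/26 ≈ -36.577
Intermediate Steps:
D = -46599
D/((39 - 41)*(-78 + 35) - 22*(-54)) = -46599/((39 - 41)*(-78 + 35) - 22*(-54)) = -46599/(-2*(-43) + 1188) = -46599/(86 + 1188) = -46599/1274 = -46599*1/1274 = -951/26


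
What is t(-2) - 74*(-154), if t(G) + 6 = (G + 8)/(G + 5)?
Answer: 11392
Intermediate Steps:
t(G) = -6 + (8 + G)/(5 + G) (t(G) = -6 + (G + 8)/(G + 5) = -6 + (8 + G)/(5 + G))
t(-2) - 74*(-154) = (-22 - 5*(-2))/(5 - 2) - 74*(-154) = (-22 + 10)/3 + 11396 = (⅓)*(-12) + 11396 = -4 + 11396 = 11392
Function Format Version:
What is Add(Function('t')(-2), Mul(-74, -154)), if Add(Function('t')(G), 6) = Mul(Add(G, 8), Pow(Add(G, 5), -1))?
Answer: 11392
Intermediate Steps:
Function('t')(G) = Add(-6, Mul(Pow(Add(5, G), -1), Add(8, G))) (Function('t')(G) = Add(-6, Mul(Add(G, 8), Pow(Add(G, 5), -1))) = Add(-6, Mul(Add(8, G), Pow(Add(5, G), -1))) = Add(-6, Mul(Pow(Add(5, G), -1), Add(8, G))))
Add(Function('t')(-2), Mul(-74, -154)) = Add(Mul(Pow(Add(5, -2), -1), Add(-22, Mul(-5, -2))), Mul(-74, -154)) = Add(Mul(Pow(3, -1), Add(-22, 10)), 11396) = Add(Mul(Rational(1, 3), -12), 11396) = Add(-4, 11396) = 11392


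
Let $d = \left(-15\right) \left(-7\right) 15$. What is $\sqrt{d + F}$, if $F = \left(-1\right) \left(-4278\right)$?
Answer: $\sqrt{5853} \approx 76.505$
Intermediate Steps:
$d = 1575$ ($d = 105 \cdot 15 = 1575$)
$F = 4278$
$\sqrt{d + F} = \sqrt{1575 + 4278} = \sqrt{5853}$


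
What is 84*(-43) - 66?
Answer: -3678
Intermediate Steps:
84*(-43) - 66 = -3612 - 66 = -3678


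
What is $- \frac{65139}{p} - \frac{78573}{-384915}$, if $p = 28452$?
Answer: $- \frac{2537491021}{1216844620} \approx -2.0853$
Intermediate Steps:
$- \frac{65139}{p} - \frac{78573}{-384915} = - \frac{65139}{28452} - \frac{78573}{-384915} = \left(-65139\right) \frac{1}{28452} - - \frac{26191}{128305} = - \frac{21713}{9484} + \frac{26191}{128305} = - \frac{2537491021}{1216844620}$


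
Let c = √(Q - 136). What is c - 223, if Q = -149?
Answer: -223 + I*√285 ≈ -223.0 + 16.882*I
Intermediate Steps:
c = I*√285 (c = √(-149 - 136) = √(-285) = I*√285 ≈ 16.882*I)
c - 223 = I*√285 - 223 = -223 + I*√285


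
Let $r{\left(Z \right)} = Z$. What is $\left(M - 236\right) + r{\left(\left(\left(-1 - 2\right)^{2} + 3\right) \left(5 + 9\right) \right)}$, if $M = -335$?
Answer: $-403$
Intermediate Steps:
$\left(M - 236\right) + r{\left(\left(\left(-1 - 2\right)^{2} + 3\right) \left(5 + 9\right) \right)} = \left(-335 - 236\right) + \left(\left(-1 - 2\right)^{2} + 3\right) \left(5 + 9\right) = -571 + \left(\left(-3\right)^{2} + 3\right) 14 = -571 + \left(9 + 3\right) 14 = -571 + 12 \cdot 14 = -571 + 168 = -403$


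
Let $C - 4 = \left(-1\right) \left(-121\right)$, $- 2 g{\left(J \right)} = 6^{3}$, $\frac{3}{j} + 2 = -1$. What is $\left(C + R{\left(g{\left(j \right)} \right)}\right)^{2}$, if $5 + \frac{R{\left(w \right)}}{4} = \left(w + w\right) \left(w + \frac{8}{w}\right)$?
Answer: $8738697361$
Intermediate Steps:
$j = -1$ ($j = \frac{3}{-2 - 1} = \frac{3}{-3} = 3 \left(- \frac{1}{3}\right) = -1$)
$g{\left(J \right)} = -108$ ($g{\left(J \right)} = - \frac{6^{3}}{2} = \left(- \frac{1}{2}\right) 216 = -108$)
$C = 125$ ($C = 4 - -121 = 4 + 121 = 125$)
$R{\left(w \right)} = -20 + 8 w \left(w + \frac{8}{w}\right)$ ($R{\left(w \right)} = -20 + 4 \left(w + w\right) \left(w + \frac{8}{w}\right) = -20 + 4 \cdot 2 w \left(w + \frac{8}{w}\right) = -20 + 8 w \left(w + \frac{8}{w}\right)$)
$\left(C + R{\left(g{\left(j \right)} \right)}\right)^{2} = \left(125 + \left(44 + 8 \left(-108\right)^{2}\right)\right)^{2} = \left(125 + \left(44 + 8 \cdot 11664\right)\right)^{2} = \left(125 + \left(44 + 93312\right)\right)^{2} = \left(125 + 93356\right)^{2} = 93481^{2} = 8738697361$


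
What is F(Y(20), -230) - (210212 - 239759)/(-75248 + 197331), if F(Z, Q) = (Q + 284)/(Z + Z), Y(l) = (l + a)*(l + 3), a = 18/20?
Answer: 174994839/586852981 ≈ 0.29819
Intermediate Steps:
a = 9/10 (a = 18*(1/20) = 9/10 ≈ 0.90000)
Y(l) = (3 + l)*(9/10 + l) (Y(l) = (l + 9/10)*(l + 3) = (9/10 + l)*(3 + l) = (3 + l)*(9/10 + l))
F(Z, Q) = (284 + Q)/(2*Z) (F(Z, Q) = (284 + Q)/((2*Z)) = (284 + Q)*(1/(2*Z)) = (284 + Q)/(2*Z))
F(Y(20), -230) - (210212 - 239759)/(-75248 + 197331) = (284 - 230)/(2*(27/10 + 20² + (39/10)*20)) - (210212 - 239759)/(-75248 + 197331) = (½)*54/(27/10 + 400 + 78) - (-29547)/122083 = (½)*54/(4807/10) - (-29547)/122083 = (½)*(10/4807)*54 - 1*(-29547/122083) = 270/4807 + 29547/122083 = 174994839/586852981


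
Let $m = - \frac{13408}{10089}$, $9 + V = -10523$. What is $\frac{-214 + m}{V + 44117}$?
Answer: $- \frac{2172454}{338839065} \approx -0.0064115$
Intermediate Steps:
$V = -10532$ ($V = -9 - 10523 = -10532$)
$m = - \frac{13408}{10089}$ ($m = \left(-13408\right) \frac{1}{10089} = - \frac{13408}{10089} \approx -1.329$)
$\frac{-214 + m}{V + 44117} = \frac{-214 - \frac{13408}{10089}}{-10532 + 44117} = - \frac{2172454}{10089 \cdot 33585} = \left(- \frac{2172454}{10089}\right) \frac{1}{33585} = - \frac{2172454}{338839065}$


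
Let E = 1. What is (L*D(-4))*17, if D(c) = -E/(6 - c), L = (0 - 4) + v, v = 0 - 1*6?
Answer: 17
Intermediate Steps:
v = -6 (v = 0 - 6 = -6)
L = -10 (L = (0 - 4) - 6 = -4 - 6 = -10)
D(c) = -1/(6 - c)
(L*D(-4))*17 = -10/(-6 - 4)*17 = -10/(-10)*17 = -10*(-⅒)*17 = 1*17 = 17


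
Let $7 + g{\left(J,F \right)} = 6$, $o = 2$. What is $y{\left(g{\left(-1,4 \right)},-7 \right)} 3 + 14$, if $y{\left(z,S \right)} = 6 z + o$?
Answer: $2$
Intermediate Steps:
$g{\left(J,F \right)} = -1$ ($g{\left(J,F \right)} = -7 + 6 = -1$)
$y{\left(z,S \right)} = 2 + 6 z$ ($y{\left(z,S \right)} = 6 z + 2 = 2 + 6 z$)
$y{\left(g{\left(-1,4 \right)},-7 \right)} 3 + 14 = \left(2 + 6 \left(-1\right)\right) 3 + 14 = \left(2 - 6\right) 3 + 14 = \left(-4\right) 3 + 14 = -12 + 14 = 2$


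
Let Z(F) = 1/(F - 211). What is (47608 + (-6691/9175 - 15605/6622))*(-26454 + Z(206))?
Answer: -382570671283270333/303784250 ≈ -1.2594e+9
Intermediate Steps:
Z(F) = 1/(-211 + F)
(47608 + (-6691/9175 - 15605/6622))*(-26454 + Z(206)) = (47608 + (-6691/9175 - 15605/6622))*(-26454 + 1/(-211 + 206)) = (47608 + (-6691*1/9175 - 15605*1/6622))*(-26454 + 1/(-5)) = (47608 + (-6691/9175 - 15605/6622))*(-26454 - ⅕) = (47608 - 187483677/60756850)*(-132271/5) = (2892324631123/60756850)*(-132271/5) = -382570671283270333/303784250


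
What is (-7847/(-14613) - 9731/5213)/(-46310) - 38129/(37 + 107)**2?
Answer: -22418124334164833/12192018809667840 ≈ -1.8388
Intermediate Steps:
(-7847/(-14613) - 9731/5213)/(-46310) - 38129/(37 + 107)**2 = (-7847*(-1/14613) - 9731/5213)*(-1/46310) - 38129/(144**2) = (7847/14613 - 1*9731/5213)*(-1/46310) - 38129/20736 = (7847/14613 - 9731/5213)*(-1/46310) - 38129*1/20736 = -101292692/76177569*(-1/46310) - 38129/20736 = 50646346/1763891610195 - 38129/20736 = -22418124334164833/12192018809667840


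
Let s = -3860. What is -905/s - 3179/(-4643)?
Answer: 3294571/3584396 ≈ 0.91914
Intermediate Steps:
-905/s - 3179/(-4643) = -905/(-3860) - 3179/(-4643) = -905*(-1/3860) - 3179*(-1/4643) = 181/772 + 3179/4643 = 3294571/3584396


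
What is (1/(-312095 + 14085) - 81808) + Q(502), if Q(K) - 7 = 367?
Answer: -24268146341/298010 ≈ -81434.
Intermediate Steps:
Q(K) = 374 (Q(K) = 7 + 367 = 374)
(1/(-312095 + 14085) - 81808) + Q(502) = (1/(-312095 + 14085) - 81808) + 374 = (1/(-298010) - 81808) + 374 = (-1/298010 - 81808) + 374 = -24379602081/298010 + 374 = -24268146341/298010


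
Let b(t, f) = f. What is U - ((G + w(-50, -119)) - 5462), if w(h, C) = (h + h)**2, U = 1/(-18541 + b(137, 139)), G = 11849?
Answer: -301553575/18402 ≈ -16387.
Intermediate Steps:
U = -1/18402 (U = 1/(-18541 + 139) = 1/(-18402) = -1/18402 ≈ -5.4342e-5)
w(h, C) = 4*h**2 (w(h, C) = (2*h)**2 = 4*h**2)
U - ((G + w(-50, -119)) - 5462) = -1/18402 - ((11849 + 4*(-50)**2) - 5462) = -1/18402 - ((11849 + 4*2500) - 5462) = -1/18402 - ((11849 + 10000) - 5462) = -1/18402 - (21849 - 5462) = -1/18402 - 1*16387 = -1/18402 - 16387 = -301553575/18402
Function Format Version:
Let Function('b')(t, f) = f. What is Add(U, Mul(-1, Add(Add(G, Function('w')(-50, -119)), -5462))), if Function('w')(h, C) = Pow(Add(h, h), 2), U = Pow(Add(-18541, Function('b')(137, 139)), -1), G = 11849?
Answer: Rational(-301553575, 18402) ≈ -16387.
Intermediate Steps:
U = Rational(-1, 18402) (U = Pow(Add(-18541, 139), -1) = Pow(-18402, -1) = Rational(-1, 18402) ≈ -5.4342e-5)
Function('w')(h, C) = Mul(4, Pow(h, 2)) (Function('w')(h, C) = Pow(Mul(2, h), 2) = Mul(4, Pow(h, 2)))
Add(U, Mul(-1, Add(Add(G, Function('w')(-50, -119)), -5462))) = Add(Rational(-1, 18402), Mul(-1, Add(Add(11849, Mul(4, Pow(-50, 2))), -5462))) = Add(Rational(-1, 18402), Mul(-1, Add(Add(11849, Mul(4, 2500)), -5462))) = Add(Rational(-1, 18402), Mul(-1, Add(Add(11849, 10000), -5462))) = Add(Rational(-1, 18402), Mul(-1, Add(21849, -5462))) = Add(Rational(-1, 18402), Mul(-1, 16387)) = Add(Rational(-1, 18402), -16387) = Rational(-301553575, 18402)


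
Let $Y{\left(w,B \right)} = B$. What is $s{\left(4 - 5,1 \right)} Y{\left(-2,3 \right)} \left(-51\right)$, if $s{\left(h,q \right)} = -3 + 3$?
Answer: $0$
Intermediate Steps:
$s{\left(h,q \right)} = 0$
$s{\left(4 - 5,1 \right)} Y{\left(-2,3 \right)} \left(-51\right) = 0 \cdot 3 \left(-51\right) = 0 \left(-51\right) = 0$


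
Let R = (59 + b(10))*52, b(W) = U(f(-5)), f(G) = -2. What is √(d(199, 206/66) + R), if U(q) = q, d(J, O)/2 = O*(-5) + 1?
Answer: 4*√199749/33 ≈ 54.174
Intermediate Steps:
d(J, O) = 2 - 10*O (d(J, O) = 2*(O*(-5) + 1) = 2*(-5*O + 1) = 2*(1 - 5*O) = 2 - 10*O)
b(W) = -2
R = 2964 (R = (59 - 2)*52 = 57*52 = 2964)
√(d(199, 206/66) + R) = √((2 - 2060/66) + 2964) = √((2 - 10*103/33) + 2964) = √((2 - 1030/33) + 2964) = √(-964/33 + 2964) = √(96848/33) = 4*√199749/33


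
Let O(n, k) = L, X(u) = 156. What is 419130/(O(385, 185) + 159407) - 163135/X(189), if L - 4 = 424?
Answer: -400143053/383604 ≈ -1043.1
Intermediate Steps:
L = 428 (L = 4 + 424 = 428)
O(n, k) = 428
419130/(O(385, 185) + 159407) - 163135/X(189) = 419130/(428 + 159407) - 163135/156 = 419130/159835 - 163135*1/156 = 419130*(1/159835) - 163135/156 = 83826/31967 - 163135/156 = -400143053/383604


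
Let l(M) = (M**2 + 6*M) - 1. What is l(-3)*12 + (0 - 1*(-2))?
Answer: -118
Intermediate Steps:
l(M) = -1 + M**2 + 6*M
l(-3)*12 + (0 - 1*(-2)) = (-1 + (-3)**2 + 6*(-3))*12 + (0 - 1*(-2)) = (-1 + 9 - 18)*12 + (0 + 2) = -10*12 + 2 = -120 + 2 = -118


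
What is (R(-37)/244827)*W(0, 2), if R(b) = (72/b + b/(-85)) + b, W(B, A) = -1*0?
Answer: 0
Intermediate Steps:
W(B, A) = 0
R(b) = 72/b + 84*b/85 (R(b) = (72/b + b*(-1/85)) + b = (72/b - b/85) + b = 72/b + 84*b/85)
(R(-37)/244827)*W(0, 2) = ((72/(-37) + (84/85)*(-37))/244827)*0 = ((72*(-1/37) - 3108/85)*(1/244827))*0 = ((-72/37 - 3108/85)*(1/244827))*0 = -121116/3145*1/244827*0 = -40372/256660305*0 = 0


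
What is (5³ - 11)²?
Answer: 12996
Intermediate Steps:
(5³ - 11)² = (125 - 11)² = 114² = 12996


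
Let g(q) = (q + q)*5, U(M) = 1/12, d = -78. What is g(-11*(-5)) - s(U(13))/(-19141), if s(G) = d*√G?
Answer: 550 - 13*√3/19141 ≈ 550.00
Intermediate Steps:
U(M) = 1/12
g(q) = 10*q (g(q) = (2*q)*5 = 10*q)
s(G) = -78*√G
g(-11*(-5)) - s(U(13))/(-19141) = 10*(-11*(-5)) - (-13*√3)/(-19141) = 10*55 - (-13*√3)*(-1)/19141 = 550 - (-13*√3)*(-1)/19141 = 550 - 13*√3/19141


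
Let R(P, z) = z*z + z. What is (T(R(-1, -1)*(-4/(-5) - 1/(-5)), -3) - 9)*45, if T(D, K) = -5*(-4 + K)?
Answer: 1170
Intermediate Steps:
R(P, z) = z + z**2 (R(P, z) = z**2 + z = z + z**2)
T(D, K) = 20 - 5*K
(T(R(-1, -1)*(-4/(-5) - 1/(-5)), -3) - 9)*45 = ((20 - 5*(-3)) - 9)*45 = ((20 + 15) - 9)*45 = (35 - 9)*45 = 26*45 = 1170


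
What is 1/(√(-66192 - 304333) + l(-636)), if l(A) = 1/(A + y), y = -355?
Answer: -991/363885562526 - 4910405*I*√14821/363885562526 ≈ -2.7234e-9 - 0.0016428*I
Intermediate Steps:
l(A) = 1/(-355 + A) (l(A) = 1/(A - 355) = 1/(-355 + A))
1/(√(-66192 - 304333) + l(-636)) = 1/(√(-66192 - 304333) + 1/(-355 - 636)) = 1/(√(-370525) + 1/(-991)) = 1/(5*I*√14821 - 1/991) = 1/(-1/991 + 5*I*√14821)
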